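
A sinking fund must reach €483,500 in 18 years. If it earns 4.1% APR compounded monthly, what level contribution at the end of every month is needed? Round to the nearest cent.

€1,516.79

With 12 periods per year: i = 0.00341667, n = 216.
FV-annuity factor = 318.766334; PMT = 483500 / 318.766334 = 1,516.7850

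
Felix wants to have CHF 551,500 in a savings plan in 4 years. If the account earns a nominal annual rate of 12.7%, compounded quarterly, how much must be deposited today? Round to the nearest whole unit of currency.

CHF 334,467

i = 0.127/4 = 0.03175 per quarter; n = 4·4 = 16.
Discount factor = (1+0.03175)^(−16) = 0.606469; PV = 551,500 × 0.606469 = 334,467.4630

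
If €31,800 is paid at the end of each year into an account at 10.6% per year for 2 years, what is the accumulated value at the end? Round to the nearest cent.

€66,970.80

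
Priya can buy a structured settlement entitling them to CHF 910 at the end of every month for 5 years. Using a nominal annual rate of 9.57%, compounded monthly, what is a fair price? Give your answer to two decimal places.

i = 0.0957/12 = 0.007975 per month; n = 5·12 = 60.
PV = PMT · [1 − (1+i)^(−n)] / i = 910 · 47.537360 = 43,258.9976

CHF 43,259.00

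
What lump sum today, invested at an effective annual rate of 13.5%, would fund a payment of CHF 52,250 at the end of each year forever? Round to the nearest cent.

CHF 387,037.04

PV = C/r = 52250/0.135 = 387,037.0370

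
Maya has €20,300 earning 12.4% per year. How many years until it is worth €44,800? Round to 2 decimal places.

(1+i)^n = 44800/20300 = 2.20690, so n = ln 2.20690 / ln 1.124 = 6.7719 years

6.77 years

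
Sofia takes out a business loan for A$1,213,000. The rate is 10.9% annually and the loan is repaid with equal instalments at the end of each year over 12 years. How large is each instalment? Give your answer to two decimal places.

A$185,945.92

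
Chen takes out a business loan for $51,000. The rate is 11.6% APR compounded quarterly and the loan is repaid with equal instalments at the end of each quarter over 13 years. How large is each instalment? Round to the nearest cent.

$1,911.23

Periodic rate i = 0.116/4 = 0.029; n = 13 × 4 = 52 periods.
PMT = 51000 / ( [1 − (1+0.029)^(−52)] / 0.029 ) = 51000 / 26.684412 = 1,911.2281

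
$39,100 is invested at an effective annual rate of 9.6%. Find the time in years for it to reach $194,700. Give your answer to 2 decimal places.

(1+i)^n = 194700/39100 = 4.97954, so n = ln 4.97954 / ln 1.096 = 17.5127 years

17.51 years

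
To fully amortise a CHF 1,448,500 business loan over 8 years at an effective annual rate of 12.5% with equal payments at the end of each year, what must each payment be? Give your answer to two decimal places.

PMT = 1.4485e+06 / ( [1 − (1+0.125)^(−8)] / 0.125 ) = 1.4485e+06 / 4.882045 = 296,699.4209

CHF 296,699.42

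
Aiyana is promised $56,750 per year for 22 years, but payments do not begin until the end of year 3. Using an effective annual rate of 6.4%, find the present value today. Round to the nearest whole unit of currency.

$583,182

Value one period before first payment (t=2): 56750 × [1 − (1+0.064)^(−22)] / 0.064 = 56750 × 11.633793 = 660,217.7745
PV₀ = 660,217.7745 / (1+0.064)^2 = 660,217.7745 / 1.132096 = 583,181.7924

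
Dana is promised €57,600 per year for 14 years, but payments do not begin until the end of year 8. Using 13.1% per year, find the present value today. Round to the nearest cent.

€152,596.80

PV at t=7 (ordinary 14-year annuity): 57600 × a(14|0.131) = 57600 × 6.271352 = 361,229.8842
PV₀ = 361,229.8842 / (1+0.131)^7 = 361,229.8842 / 2.367218 = 152,596.8039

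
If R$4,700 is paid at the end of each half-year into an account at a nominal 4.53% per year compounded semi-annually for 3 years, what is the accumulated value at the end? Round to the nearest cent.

i = 0.0453/2 = 0.02265 per half-year; n = 3·2 = 6.
Accumulation factor s(6|0.02265) = 6.350186; FV = 4700 × 6.350186 = 29,845.8758

R$29,845.88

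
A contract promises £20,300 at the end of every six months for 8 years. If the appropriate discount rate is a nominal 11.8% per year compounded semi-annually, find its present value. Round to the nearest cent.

£206,565.91

Periodic rate i = 0.118/2 = 0.059; n = 8 × 2 = 16 periods.
Annuity factor a(16|0.059) = 10.175660; PV = 20300 × 10.175660 = 206,565.9076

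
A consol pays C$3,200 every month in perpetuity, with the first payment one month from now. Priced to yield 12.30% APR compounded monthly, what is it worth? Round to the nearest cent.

Periodic rate i = 0.123/12 = 0.01025.
PV = C/r = 3200/0.01025 = 312,195.1220

C$312,195.12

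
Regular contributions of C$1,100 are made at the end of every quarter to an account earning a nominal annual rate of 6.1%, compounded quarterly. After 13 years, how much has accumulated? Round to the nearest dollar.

C$86,329

With 4 periods per year: i = 0.01525, n = 52.
FV = 1100 × [(1+0.01525)^52 − 1] / 0.01525 = 1100 × 78.480475 = 86,328.5220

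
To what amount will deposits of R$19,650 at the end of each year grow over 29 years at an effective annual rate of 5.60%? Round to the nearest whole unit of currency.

R$1,352,945

FV = PMT · [(1+i)^n − 1] / i = 19650 · 68.852141 = 1,352,944.5761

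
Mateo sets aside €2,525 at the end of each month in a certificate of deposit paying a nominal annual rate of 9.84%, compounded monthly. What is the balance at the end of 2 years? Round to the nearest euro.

€66,674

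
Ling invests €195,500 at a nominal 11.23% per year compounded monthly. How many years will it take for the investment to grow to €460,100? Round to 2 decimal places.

Periodic rate i = 0.1123/12 = 0.00935833.
(1+i)^n = 460100/195500 = 2.35345, so n = ln 2.35345 / ln 1.00936 = 91.8841 months
= 91.8841/12 years

7.66 years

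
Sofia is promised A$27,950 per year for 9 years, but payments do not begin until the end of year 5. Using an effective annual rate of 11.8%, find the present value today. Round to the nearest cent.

PV at t=4 (ordinary 9-year annuity): 27950 × a(9|0.118) = 27950 × 5.369003 = 150,063.6377
Discount back 4 years: 150,063.6377 × (1+0.118)^(−4) = 150,063.6377 × 0.640078 = 96,052.4078

A$96,052.41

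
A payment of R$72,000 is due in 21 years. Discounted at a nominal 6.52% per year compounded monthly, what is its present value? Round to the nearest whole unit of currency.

With 12 periods per year: i = 0.00543333, n = 252.
PV = FV·(1+i)^(−n) = 72,000 × 0.255255 = 18,378.3320

R$18,378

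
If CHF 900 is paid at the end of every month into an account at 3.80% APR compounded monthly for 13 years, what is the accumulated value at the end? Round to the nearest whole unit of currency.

Periodic rate i = 0.038/12 = 0.00316667; n = 13 × 12 = 156 periods.
FV = PMT · [(1+i)^n − 1] / i = 900 · 201.341021 = 181,206.9187

CHF 181,207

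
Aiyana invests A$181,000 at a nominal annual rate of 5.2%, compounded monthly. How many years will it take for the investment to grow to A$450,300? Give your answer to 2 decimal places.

Periodic rate i = 0.052/12 = 0.00433333.
(1+i)^n = 450300/181000 = 2.48785, so n = ln 2.48785 / ln 1.00433 = 210.7824 months
= 210.7824/12 years

17.57 years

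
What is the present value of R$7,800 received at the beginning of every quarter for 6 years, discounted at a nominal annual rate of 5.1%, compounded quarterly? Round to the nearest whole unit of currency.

R$162,442

With 4 periods per year: i = 0.01275, n = 24.
PV = PMT · [1 − (1+i)^(−n)] / i × (1+i) = 7800 · 20.825920 = 162,442.1774
(annuity-due: payments at period start, so ×(1+i).)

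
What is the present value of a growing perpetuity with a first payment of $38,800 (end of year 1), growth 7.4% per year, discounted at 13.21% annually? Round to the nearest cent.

PV = D₁/(r − g) = 38800/(0.1321 − 0.074) = 667,814.1136

$667,814.11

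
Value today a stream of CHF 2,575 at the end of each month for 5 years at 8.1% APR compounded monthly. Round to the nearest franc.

CHF 126,696

Periodic rate i = 0.081/12 = 0.00675; n = 5 × 12 = 60 periods.
PV = PMT · [1 − (1+i)^(−n)] / i = 2575 · 49.202219 = 126,695.7143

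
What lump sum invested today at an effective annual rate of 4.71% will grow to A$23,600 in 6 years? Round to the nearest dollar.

PV = FV·(1+i)^(−n) = 23,600 × 0.758702 = 17,905.3595

A$17,905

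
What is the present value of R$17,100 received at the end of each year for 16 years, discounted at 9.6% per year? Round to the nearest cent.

PV = PMT · [1 − (1+i)^(−n)] / i = 17100 · 8.013633 = 137,033.1200

R$137,033.12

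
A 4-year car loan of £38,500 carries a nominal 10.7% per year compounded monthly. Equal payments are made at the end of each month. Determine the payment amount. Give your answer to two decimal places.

With 12 periods per year: i = 0.00891667, n = 48.
PMT = 38500 / ( [1 − (1+0.00891667)^(−48)] / 0.00891667 ) = 38500 / 38.910392 = 989.4529

£989.45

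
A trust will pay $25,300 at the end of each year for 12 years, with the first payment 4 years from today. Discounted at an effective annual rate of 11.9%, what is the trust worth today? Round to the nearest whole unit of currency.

$112,368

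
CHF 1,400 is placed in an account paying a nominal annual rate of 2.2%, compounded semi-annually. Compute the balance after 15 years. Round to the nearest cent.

CHF 1,943.85

Periodic rate i = 0.022/2 = 0.011; n = 15 × 2 = 30 periods.
FV = 1,400 × (1 + 0.011)^30 = 1,943.8498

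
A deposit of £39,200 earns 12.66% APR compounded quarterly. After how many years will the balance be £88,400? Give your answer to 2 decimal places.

Periodic rate i = 0.1266/4 = 0.03165.
n = ln(88400/39200) / ln(1+0.03165) = ln(2.25510) / 0.031159 = 26.0979 quarters
= 26.0979/4 years

6.52 years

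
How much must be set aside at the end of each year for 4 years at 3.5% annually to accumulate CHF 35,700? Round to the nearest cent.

CHF 8,469.87

PMT = 35700 / ( [(1+0.035)^4 − 1] / 0.035 ) = 35700 / 4.214943 = 8,469.8657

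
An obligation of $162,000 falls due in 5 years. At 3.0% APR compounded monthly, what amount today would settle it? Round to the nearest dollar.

Periodic rate i = 0.03/12 = 0.0025; n = 5 × 12 = 60 periods.
Discount factor = (1+0.0025)^(−60) = 0.860869; PV = 162,000 × 0.860869 = 139,460.7951

$139,461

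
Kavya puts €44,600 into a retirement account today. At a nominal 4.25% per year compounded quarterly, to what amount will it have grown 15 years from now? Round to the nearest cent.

Periodic rate i = 0.0425/4 = 0.010625; n = 15 × 4 = 60 periods.
FV = PV·(1+i)^n = 44,600 × 1.885394 = 84,088.5945

€84,088.59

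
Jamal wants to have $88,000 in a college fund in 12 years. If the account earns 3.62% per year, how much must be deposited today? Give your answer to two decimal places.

$57,432.75

Discount factor = (1+0.0362)^(−12) = 0.652645; PV = 88,000 × 0.652645 = 57,432.7507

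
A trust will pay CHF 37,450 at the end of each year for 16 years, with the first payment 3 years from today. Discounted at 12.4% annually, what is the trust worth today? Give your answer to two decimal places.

PV at t=2 (ordinary 16-year annuity): 37450 × a(16|0.124) = 37450 × 6.821956 = 255,482.2606
PV₀ = 255,482.2606 / (1+0.124)^2 = 255,482.2606 / 1.263376 = 202,221.8727

CHF 202,221.87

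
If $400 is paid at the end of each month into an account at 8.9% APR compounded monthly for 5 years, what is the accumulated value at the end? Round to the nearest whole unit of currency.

i = 0.089/12 = 0.00741667 per month; n = 5·12 = 60.
FV = 400 × [(1+0.00741667)^60 − 1] / 0.00741667 = 400 × 75.226494 = 30,090.5974

$30,091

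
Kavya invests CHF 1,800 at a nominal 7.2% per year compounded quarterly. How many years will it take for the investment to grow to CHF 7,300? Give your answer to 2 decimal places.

Periodic rate i = 0.072/4 = 0.018.
n = ln(7300/1800) / ln(1+0.018) = ln(4.05556) / 0.017840 = 78.4806 quarters
= 78.4806/4 years

19.62 years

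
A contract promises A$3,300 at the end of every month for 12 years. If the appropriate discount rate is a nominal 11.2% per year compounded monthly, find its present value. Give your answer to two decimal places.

A$260,783.29

Periodic rate i = 0.112/12 = 0.00933333; n = 12 × 12 = 144 periods.
Annuity factor a(144|0.00933333) = 79.025241; PV = 3300 × 79.025241 = 260,783.2940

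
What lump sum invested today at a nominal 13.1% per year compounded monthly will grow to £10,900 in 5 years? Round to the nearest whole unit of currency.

With 12 periods per year: i = 0.0109167, n = 60.
PV = 10,900 / (1 + 0.0109167)^60 = 10,900 / 1.918322 = 5,682.0506

£5,682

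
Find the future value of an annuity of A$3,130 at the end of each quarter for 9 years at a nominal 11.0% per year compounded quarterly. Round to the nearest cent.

A$188,425.72

Periodic rate i = 0.11/4 = 0.0275; n = 9 × 4 = 36 periods.
Accumulation factor s(36|0.0275) = 60.199910; FV = 3130 × 60.199910 = 188,425.7174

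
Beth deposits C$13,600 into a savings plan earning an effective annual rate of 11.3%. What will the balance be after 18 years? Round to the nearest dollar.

FV = 13,600 × (1 + 0.113)^18 = 93,422.5821

C$93,423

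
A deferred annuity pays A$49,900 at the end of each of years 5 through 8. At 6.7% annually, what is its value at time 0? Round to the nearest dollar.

A$131,290

PV at t=4 (ordinary 4-year annuity): 49900 × a(4|0.067) = 49900 × 3.410278 = 170,172.8864
Discount back 4 years: 170,172.8864 × (1+0.067)^(−4) = 170,172.8864 × 0.771511 = 131,290.3142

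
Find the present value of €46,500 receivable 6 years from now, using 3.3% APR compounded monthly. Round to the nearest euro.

€38,158

With 12 periods per year: i = 0.00275, n = 72.
PV = FV·(1+i)^(−n) = 46,500 × 0.820593 = 38,157.5662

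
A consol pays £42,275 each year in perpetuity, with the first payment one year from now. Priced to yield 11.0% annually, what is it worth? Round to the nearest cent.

£384,318.18

PV = PMT / i = 42275 / 0.11 = 384,318.1818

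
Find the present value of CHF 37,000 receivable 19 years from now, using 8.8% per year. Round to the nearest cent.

CHF 7,451.65

PV = 37,000 / (1 + 0.088)^19 = 37,000 / 4.965340 = 7,451.6545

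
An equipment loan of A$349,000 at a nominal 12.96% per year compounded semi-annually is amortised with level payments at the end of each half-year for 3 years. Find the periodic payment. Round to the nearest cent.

A$72,047.44

Periodic rate i = 0.1296/2 = 0.0648; n = 3 × 2 = 6 periods.
Annuity-PV factor = 4.844030; PMT = 349000 / 4.844030 = 72,047.4431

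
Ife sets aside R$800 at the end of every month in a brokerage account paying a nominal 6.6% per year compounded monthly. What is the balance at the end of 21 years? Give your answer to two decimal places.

R$433,987.73

i = 0.066/12 = 0.0055 per month; n = 21·12 = 252.
Accumulation factor s(252|0.0055) = 542.484667; FV = 800 × 542.484667 = 433,987.7339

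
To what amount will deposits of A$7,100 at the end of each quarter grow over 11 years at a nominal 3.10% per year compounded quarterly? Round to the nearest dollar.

A$370,579

Periodic rate i = 0.031/4 = 0.00775; n = 11 × 4 = 44 periods.
FV = 7100 × [(1+0.00775)^44 − 1] / 0.00775 = 7100 × 52.194281 = 370,579.3984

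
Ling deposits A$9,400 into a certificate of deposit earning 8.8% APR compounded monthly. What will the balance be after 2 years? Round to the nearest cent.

A$11,201.72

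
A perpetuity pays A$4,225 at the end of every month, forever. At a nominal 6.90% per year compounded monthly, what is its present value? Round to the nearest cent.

A$734,782.61

Periodic rate i = 0.069/12 = 0.00575.
PV = C/r = 4225/0.00575 = 734,782.6087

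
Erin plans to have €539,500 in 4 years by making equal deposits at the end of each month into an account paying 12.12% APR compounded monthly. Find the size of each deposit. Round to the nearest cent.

€8,789.96

Periodic rate i = 0.1212/12 = 0.0101; n = 4 × 12 = 48 periods.
FV-annuity factor = 61.376831; PMT = 539500 / 61.376831 = 8,789.9617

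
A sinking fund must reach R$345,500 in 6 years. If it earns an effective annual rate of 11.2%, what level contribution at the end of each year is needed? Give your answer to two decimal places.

R$43,443.19

FV-annuity factor = 7.952916; PMT = 345500 / 7.952916 = 43,443.1867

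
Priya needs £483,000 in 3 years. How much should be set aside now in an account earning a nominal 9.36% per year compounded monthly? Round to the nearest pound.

i = 0.0936/12 = 0.0078 per month; n = 3·12 = 36.
PV = 483,000 / (1 + 0.0078)^36 = 483,000 / 1.322747 = 365,149.2274

£365,149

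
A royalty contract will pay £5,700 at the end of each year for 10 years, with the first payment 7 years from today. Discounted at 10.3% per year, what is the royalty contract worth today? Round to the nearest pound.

£19,202

PV at t=6 (ordinary 10-year annuity): 5700 × a(10|0.103) = 5700 × 6.066170 = 34,577.1690
PV₀ = 34,577.1690 / (1+0.103)^6 = 34,577.1690 / 1.800749 = 19,201.5531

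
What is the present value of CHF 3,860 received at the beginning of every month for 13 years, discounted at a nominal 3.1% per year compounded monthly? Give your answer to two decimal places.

Periodic rate i = 0.031/12 = 0.00258333; n = 13 × 12 = 156 periods.
Annuity factor a(156|0.00258333) × (1+i) = 128.592189; PV = 3860 × 128.592189 = 496,365.8479
Payments are at the start of each period, so multiply by (1+i).

CHF 496,365.85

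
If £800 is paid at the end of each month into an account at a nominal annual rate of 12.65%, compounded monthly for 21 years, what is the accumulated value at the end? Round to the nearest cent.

Periodic rate i = 0.1265/12 = 0.0105417; n = 21 × 12 = 252 periods.
FV = 800 × [(1+0.0105417)^252 − 1] / 0.0105417 = 800 × 1237.909034 = 990,327.2274

£990,327.23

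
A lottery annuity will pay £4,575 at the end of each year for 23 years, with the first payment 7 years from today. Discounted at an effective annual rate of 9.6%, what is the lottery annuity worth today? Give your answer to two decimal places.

PV at t=6 (ordinary 23-year annuity): 4575 × a(23|0.096) = 4575 × 9.151680 = 41,868.9350
PV₀ = 41,868.9350 / (1+0.096)^6 = 41,868.9350 / 1.733258 = 24,156.1985

£24,156.20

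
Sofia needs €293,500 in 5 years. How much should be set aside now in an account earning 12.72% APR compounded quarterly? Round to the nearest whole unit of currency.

With 4 periods per year: i = 0.0318, n = 20.
PV = 293,500 / (1 + 0.0318)^20 = 293,500 / 1.870297 = 156,926.9864

€156,927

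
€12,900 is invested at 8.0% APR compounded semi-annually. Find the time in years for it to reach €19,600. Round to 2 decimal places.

Periodic rate i = 0.08/2 = 0.04.
(1+i)^n = 19600/12900 = 1.51938, so n = ln 1.51938 / ln 1.04 = 10.6653 half-years
= 10.6653/2 years

5.33 years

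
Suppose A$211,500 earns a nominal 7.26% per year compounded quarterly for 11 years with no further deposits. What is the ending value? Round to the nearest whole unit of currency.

i = 0.0726/4 = 0.01815 per quarter; n = 11·4 = 44.
FV = PV·(1+i)^n = 211,500 × 2.206570 = 466,689.5302

A$466,690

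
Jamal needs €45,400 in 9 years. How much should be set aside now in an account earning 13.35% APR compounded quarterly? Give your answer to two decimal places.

€13,924.18

i = 0.1335/4 = 0.033375 per quarter; n = 9·4 = 36.
PV = 45,400 / (1 + 0.033375)^36 = 45,400 / 3.260515 = 13,924.1800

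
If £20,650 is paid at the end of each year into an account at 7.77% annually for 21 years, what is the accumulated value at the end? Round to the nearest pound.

Accumulation factor s(21|0.0777) = 49.079019; FV = 20650 × 49.079019 = 1,013,481.7350

£1,013,482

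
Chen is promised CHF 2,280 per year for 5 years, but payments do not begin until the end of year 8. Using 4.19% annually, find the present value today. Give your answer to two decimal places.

CHF 7,574.88

PV at t=7 (ordinary 5-year annuity): 2280 × a(5|0.0419) = 2280 × 4.428160 = 10,096.2049
Discount back 7 years: 10,096.2049 × (1+0.0419)^(−7) = 10,096.2049 × 0.750270 = 7,574.8823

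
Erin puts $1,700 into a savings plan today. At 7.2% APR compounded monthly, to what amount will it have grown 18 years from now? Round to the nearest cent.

Periodic rate i = 0.072/12 = 0.006; n = 18 × 12 = 216 periods.
FV = 1,700 × (1 + 0.006)^216 = 6,188.8899

$6,188.89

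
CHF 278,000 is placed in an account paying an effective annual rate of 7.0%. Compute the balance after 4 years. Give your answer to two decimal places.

CHF 364,401.29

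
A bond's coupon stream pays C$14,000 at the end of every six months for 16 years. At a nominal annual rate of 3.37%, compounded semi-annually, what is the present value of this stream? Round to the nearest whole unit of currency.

C$344,109

With 2 periods per year: i = 0.01685, n = 32.
Annuity factor a(32|0.01685) = 24.579196; PV = 14000 × 24.579196 = 344,108.7460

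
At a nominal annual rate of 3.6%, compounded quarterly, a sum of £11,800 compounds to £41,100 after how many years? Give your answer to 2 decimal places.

34.82 years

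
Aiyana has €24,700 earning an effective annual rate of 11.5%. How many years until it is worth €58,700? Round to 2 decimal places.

7.95 years

(1+i)^n = 58700/24700 = 2.37652, so n = ln 2.37652 / ln 1.115 = 7.9522 years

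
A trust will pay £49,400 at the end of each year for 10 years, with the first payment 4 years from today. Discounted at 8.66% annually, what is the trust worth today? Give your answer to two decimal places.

£250,853.90

PV at t=3 (ordinary 10-year annuity): 49400 × a(10|0.0866) = 49400 × 6.514829 = 321,832.5449
PV₀ = 321,832.5449 / (1+0.0866)^3 = 321,832.5449 / 1.282948 = 250,853.9000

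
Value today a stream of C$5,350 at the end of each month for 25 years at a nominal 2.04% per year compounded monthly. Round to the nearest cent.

C$1,256,445.44

Periodic rate i = 0.0204/12 = 0.0017; n = 25 × 12 = 300 periods.
PV = PMT · [1 − (1+i)^(−n)] / i = 5350 · 234.849615 = 1,256,445.4377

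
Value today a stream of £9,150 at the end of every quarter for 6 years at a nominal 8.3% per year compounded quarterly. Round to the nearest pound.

With 4 periods per year: i = 0.02075, n = 24.
Annuity factor a(24|0.02075) = 18.754210; PV = 9150 × 18.754210 = 171,601.0251

£171,601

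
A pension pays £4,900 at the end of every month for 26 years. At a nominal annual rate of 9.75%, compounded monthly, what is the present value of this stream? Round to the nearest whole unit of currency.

£554,784

i = 0.0975/12 = 0.008125 per month; n = 26·12 = 312.
PV = 4900 × [1 − (1+0.008125)^(−312)] / 0.008125 = 4900 × 113.221198 = 554,783.8687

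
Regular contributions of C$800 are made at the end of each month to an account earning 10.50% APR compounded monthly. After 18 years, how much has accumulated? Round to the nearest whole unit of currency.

i = 0.105/12 = 0.00875 per month; n = 18·12 = 216.
Accumulation factor s(216|0.00875) = 636.020005; FV = 800 × 636.020005 = 508,816.0037

C$508,816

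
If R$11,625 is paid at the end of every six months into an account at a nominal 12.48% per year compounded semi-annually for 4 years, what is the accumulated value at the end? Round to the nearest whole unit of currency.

With 2 periods per year: i = 0.0624, n = 8.
Accumulation factor s(8|0.0624) = 9.983135; FV = 11625 × 9.983135 = 116,053.9386

R$116,054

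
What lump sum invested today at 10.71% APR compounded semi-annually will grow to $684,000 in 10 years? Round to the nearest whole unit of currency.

$240,965

With 2 periods per year: i = 0.05355, n = 20.
PV = 684,000 / (1 + 0.05355)^20 = 684,000 / 2.838592 = 240,964.5044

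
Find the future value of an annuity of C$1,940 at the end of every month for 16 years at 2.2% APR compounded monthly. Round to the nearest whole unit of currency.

C$445,971

With 12 periods per year: i = 0.00183333, n = 192.
Accumulation factor s(192|0.00183333) = 229.882012; FV = 1940 × 229.882012 = 445,971.1030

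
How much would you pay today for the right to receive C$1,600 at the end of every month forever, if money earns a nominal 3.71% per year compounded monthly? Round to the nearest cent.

Periodic rate i = 0.0371/12 = 0.00309167.
PV = C/r = 1600/0.00309167 = 517,520.2156

C$517,520.22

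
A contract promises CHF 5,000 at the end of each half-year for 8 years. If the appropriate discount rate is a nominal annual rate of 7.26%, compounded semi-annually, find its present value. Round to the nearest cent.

i = 0.0726/2 = 0.0363 per half-year; n = 8·2 = 16.
PV = PMT · [1 − (1+i)^(−n)] / i = 5000 · 11.976890 = 59,884.4514

CHF 59,884.45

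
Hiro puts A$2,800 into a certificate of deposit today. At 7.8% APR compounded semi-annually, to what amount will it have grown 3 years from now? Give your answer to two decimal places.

A$3,522.50

Periodic rate i = 0.078/2 = 0.039; n = 3 × 2 = 6 periods.
FV = 2,800 × (1 + 0.039)^6 = 3,522.5026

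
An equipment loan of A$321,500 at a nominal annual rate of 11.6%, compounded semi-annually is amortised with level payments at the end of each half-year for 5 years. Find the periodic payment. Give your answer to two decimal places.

A$43,268.59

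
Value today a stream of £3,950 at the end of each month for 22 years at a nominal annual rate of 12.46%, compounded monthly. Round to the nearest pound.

i = 0.1246/12 = 0.0103833 per month; n = 22·12 = 264.
PV = PMT · [1 − (1+i)^(−n)] / i = 3950 · 90.008581 = 355,533.8949

£355,534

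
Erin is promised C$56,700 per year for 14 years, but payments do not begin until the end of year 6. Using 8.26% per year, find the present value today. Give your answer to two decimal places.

C$309,643.46

PV at t=5 (ordinary 14-year annuity): 56700 × a(14|0.0826) = 56700 × 8.121177 = 460,470.7262
PV₀ = 460,470.7262 / (1+0.0826)^5 = 460,470.7262 / 1.487100 = 309,643.4602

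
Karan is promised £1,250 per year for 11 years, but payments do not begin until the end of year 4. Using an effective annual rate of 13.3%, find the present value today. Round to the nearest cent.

£4,825.81

Value one period before first payment (t=3): 1250 × [1 − (1+0.133)^(−11)] / 0.133 = 1250 × 5.615006 = 7,018.7570
Discount back 3 years: 7,018.7570 × (1+0.133)^(−3) = 7,018.7570 × 0.687559 = 4,825.8129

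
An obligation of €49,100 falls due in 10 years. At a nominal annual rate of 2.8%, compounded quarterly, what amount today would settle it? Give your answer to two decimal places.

€37,145.20

Periodic rate i = 0.028/4 = 0.007; n = 10 × 4 = 40 periods.
Discount factor = (1+0.007)^(−40) = 0.756521; PV = 49,100 × 0.756521 = 37,145.1973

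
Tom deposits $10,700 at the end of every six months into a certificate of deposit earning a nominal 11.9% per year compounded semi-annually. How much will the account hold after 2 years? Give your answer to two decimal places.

$46,773.68

Periodic rate i = 0.119/2 = 0.0595; n = 2 × 2 = 4 periods.
Accumulation factor s(4|0.0595) = 4.371372; FV = 10700 × 4.371372 = 46,773.6766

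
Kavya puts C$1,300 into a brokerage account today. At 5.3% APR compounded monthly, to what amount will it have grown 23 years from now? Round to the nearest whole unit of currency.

C$4,387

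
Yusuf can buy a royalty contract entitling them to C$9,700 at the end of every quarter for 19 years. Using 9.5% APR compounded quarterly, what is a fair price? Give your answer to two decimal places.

With 4 periods per year: i = 0.02375, n = 76.
PV = PMT · [1 − (1+i)^(−n)] / i = 9700 · 35.032341 = 339,813.7100

C$339,813.71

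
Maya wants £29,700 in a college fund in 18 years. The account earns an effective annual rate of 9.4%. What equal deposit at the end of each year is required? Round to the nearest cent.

PMT = 29700 / ( [(1+0.094)^18 − 1] / 0.094 ) = 29700 / 42.964066 = 691.2754

£691.28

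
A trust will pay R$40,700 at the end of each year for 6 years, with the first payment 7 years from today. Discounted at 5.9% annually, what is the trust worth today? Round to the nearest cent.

Value one period before first payment (t=6): 40700 × [1 − (1+0.059)^(−6)] / 0.059 = 40700 × 4.932812 = 200,765.4484
PV₀ = 200,765.4484 / (1+0.059)^6 = 200,765.4484 / 1.410509 = 142,335.4938

R$142,335.49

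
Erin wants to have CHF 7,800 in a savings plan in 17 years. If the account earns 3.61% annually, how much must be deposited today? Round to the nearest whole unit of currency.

CHF 4,268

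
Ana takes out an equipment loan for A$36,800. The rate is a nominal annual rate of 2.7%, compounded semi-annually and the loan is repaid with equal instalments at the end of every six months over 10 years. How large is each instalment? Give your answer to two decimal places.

i = 0.027/2 = 0.0135 per half-year; n = 10·2 = 20.
PMT = 36800 / ( [1 − (1+0.0135)^(−20)] / 0.0135 ) = 36800 / 17.425215 = 2,111.8822

A$2,111.88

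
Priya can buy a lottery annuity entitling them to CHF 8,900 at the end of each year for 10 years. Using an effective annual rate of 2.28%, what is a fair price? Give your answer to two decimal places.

CHF 78,786.38

PV = PMT · [1 − (1+i)^(−n)] / i = 8900 · 8.852402 = 78,786.3784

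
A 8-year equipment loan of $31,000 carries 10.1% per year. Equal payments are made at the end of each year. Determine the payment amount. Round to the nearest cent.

PMT = 31000 / ( [1 − (1+0.101)^(−8)] / 0.101 ) = 31000 / 5.315560 = 5,831.9349

$5,831.93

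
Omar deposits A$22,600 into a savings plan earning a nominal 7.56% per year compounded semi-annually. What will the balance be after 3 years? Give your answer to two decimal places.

i = 0.0756/2 = 0.0378 per half-year; n = 3·2 = 6.
FV = 22,600 × (1 + 0.0378)^6 = 28,235.1720

A$28,235.17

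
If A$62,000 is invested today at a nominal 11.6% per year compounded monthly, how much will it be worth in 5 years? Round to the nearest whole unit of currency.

With 12 periods per year: i = 0.00966667, n = 60.
FV = 62,000 × (1 + 0.00966667)^60 = 110,426.3726

A$110,426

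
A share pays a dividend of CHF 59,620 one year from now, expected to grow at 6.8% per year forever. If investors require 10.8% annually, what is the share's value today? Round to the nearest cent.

CHF 1,490,500.00

PV = PMT / (i − g) = 59620 / (0.108 − 0.068) = 59620 / 0.040000 = 1,490,500.0000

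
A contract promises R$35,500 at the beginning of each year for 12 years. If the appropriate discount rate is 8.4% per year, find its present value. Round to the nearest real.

PV = 35500 × [1 − (1+0.084)^(−12)] / 0.084 × (1+i) = 35500 × 8.002476 = 284,087.9085
(annuity-due: payments at period start, so ×(1+i).)

R$284,088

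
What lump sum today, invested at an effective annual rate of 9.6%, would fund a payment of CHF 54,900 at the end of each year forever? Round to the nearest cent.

PV = PMT / i = 54900 / 0.096 = 571,875.0000

CHF 571,875.00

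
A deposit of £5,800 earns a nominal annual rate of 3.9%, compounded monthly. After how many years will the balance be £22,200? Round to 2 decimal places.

Periodic rate i = 0.039/12 = 0.00325.
n = ln(22200/5800) / ln(1+0.00325) = ln(3.82759) / 0.003245 = 413.6659 months
= 413.6659/12 years

34.47 years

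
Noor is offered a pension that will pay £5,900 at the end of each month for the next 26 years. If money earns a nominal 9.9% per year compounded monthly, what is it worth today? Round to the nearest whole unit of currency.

Periodic rate i = 0.099/12 = 0.00825; n = 26 × 12 = 312 periods.
Annuity factor a(312|0.00825) = 111.874031; PV = 5900 × 111.874031 = 660,056.7811

£660,057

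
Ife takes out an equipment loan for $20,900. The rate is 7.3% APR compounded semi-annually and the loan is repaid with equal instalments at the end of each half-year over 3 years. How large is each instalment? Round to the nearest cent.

i = 0.073/2 = 0.0365 per half-year; n = 3·2 = 6.
PMT = 20900 / ( [1 − (1+0.0365)^(−6)] / 0.0365 ) = 20900 / 5.302398 = 3,941.6128

$3,941.61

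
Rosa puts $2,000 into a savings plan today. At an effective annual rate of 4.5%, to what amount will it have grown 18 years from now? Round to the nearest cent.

FV = 2,000 × (1 + 0.045)^18 = 4,416.9575

$4,416.96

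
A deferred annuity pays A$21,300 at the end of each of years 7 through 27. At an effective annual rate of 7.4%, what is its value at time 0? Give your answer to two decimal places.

PV at t=6 (ordinary 21-year annuity): 21300 × a(21|0.074) = 21300 × 10.495797 = 223,560.4861
Discount back 6 years: 223,560.4861 × (1+0.074)^(−6) = 223,560.4861 × 0.651590 = 145,669.7440

A$145,669.74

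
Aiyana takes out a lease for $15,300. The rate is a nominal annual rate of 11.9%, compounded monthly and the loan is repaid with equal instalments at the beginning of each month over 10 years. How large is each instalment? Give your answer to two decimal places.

$216.48

With 12 periods per year: i = 0.00991667, n = 120.
PMT = 15300 / ( [1 − (1+0.00991667)^(−120)] / 0.00991667 × (1+i) ) = 15300 / 70.676200 = 216.4802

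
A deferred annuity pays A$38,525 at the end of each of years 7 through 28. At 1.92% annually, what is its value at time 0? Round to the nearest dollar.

PV at t=6 (ordinary 22-year annuity): 38525 × a(22|0.0192) = 38525 × 17.807214 = 686,022.9336
Discount back 6 years: 686,022.9336 × (1+0.0192)^(−6) = 686,022.9336 × 0.892162 = 612,043.2947

A$612,043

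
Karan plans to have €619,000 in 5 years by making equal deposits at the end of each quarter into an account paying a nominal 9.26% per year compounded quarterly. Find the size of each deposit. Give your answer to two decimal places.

Periodic rate i = 0.0926/4 = 0.02315; n = 5 × 4 = 20 periods.
FV-annuity factor = 25.074285; PMT = 619000 / 25.074285 = 24,686.6464

€24,686.65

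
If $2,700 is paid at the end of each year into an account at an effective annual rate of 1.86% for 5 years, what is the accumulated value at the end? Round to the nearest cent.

$14,011.63

FV = 2700 × [(1+0.0186)^5 − 1] / 0.0186 = 2700 × 5.189492 = 14,011.6281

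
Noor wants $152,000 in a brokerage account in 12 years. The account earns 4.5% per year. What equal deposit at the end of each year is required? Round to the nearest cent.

PMT = 152000 / ( [(1+0.045)^12 − 1] / 0.045 ) = 152000 / 15.464032 = 9,829.2607

$9,829.26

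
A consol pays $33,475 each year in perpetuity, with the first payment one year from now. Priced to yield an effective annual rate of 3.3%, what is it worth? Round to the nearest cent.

$1,014,393.94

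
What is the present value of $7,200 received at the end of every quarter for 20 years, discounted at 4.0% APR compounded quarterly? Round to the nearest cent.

With 4 periods per year: i = 0.01, n = 80.
PV = PMT · [1 − (1+i)^(−n)] / i = 7200 · 54.888206 = 395,195.0840

$395,195.08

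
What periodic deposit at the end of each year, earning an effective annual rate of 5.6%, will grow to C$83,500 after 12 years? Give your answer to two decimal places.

C$5,066.39

PMT = 83500 / ( [(1+0.056)^12 − 1] / 0.056 ) = 83500 / 16.481173 = 5,066.3870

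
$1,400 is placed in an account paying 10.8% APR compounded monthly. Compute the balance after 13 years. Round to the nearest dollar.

$5,664

With 12 periods per year: i = 0.009, n = 156.
FV = PV·(1+i)^n = 1,400 × 4.045963 = 5,664.3485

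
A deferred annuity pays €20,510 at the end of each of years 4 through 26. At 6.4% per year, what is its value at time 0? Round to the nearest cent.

€202,177.54

Value one period before first payment (t=3): 20510 × [1 − (1+0.064)^(−23)] / 0.064 = 20510 × 11.873866 = 243,532.9909
Discount back 3 years: 243,532.9909 × (1+0.064)^(−3) = 243,532.9909 × 0.830185 = 202,177.5449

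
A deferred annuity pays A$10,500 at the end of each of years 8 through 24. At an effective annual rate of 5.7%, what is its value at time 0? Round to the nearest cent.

A$76,266.92

Value one period before first payment (t=7): 10500 × [1 − (1+0.057)^(−17)] / 0.057 = 10500 × 10.707099 = 112,424.5421
PV₀ = 112,424.5421 / (1+0.057)^7 = 112,424.5421 / 1.474093 = 76,266.9214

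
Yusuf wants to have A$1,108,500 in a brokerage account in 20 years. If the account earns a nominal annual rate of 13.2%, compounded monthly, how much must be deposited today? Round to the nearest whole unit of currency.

Periodic rate i = 0.132/12 = 0.011; n = 20 × 12 = 240 periods.
PV = FV·(1+i)^(−n) = 1,108,500 × 0.072397 = 80,252.4603

A$80,252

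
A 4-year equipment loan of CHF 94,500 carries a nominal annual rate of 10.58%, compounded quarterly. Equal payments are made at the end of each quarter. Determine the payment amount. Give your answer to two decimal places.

Periodic rate i = 0.1058/4 = 0.02645; n = 4 × 4 = 16 periods.
Annuity-PV factor = 12.908892; PMT = 94500 / 12.908892 = 7,320.5351

CHF 7,320.54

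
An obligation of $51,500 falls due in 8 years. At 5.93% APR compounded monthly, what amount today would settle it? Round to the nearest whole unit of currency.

$32,084

Periodic rate i = 0.0593/12 = 0.00494167; n = 8 × 12 = 96 periods.
PV = FV·(1+i)^(−n) = 51,500 × 0.622986 = 32,083.7645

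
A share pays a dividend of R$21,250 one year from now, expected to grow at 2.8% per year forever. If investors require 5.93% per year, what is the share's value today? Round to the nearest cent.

PV = D₁/(r − g) = 21250/(0.0593 − 0.028) = 678,913.7380

R$678,913.74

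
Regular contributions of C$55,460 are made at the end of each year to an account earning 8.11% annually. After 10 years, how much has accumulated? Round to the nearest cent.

FV = PMT · [(1+i)^n − 1] / i = 55460 · 14.562455 = 807,633.7577

C$807,633.76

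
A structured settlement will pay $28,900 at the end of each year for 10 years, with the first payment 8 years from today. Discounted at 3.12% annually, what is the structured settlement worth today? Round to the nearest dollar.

$197,606

PV at t=7 (ordinary 10-year annuity): 28900 × a(10|0.0312) = 28900 × 8.478200 = 245,019.9884
Discount back 7 years: 245,019.9884 × (1+0.0312)^(−7) = 245,019.9884 × 0.806491 = 197,606.4811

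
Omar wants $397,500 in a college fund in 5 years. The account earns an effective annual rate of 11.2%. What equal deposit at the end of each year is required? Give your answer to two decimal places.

$63,573.33

PMT = 397500 / ( [(1+0.112)^5 − 1] / 0.112 ) = 397500 / 6.252622 = 63,573.3298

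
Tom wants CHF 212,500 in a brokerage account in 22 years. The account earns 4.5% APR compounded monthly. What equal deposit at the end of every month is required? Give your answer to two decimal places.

CHF 472.57

Periodic rate i = 0.045/12 = 0.00375; n = 22 × 12 = 264 periods.
FV-annuity factor = 449.668249; PMT = 212500 / 449.668249 = 472.5706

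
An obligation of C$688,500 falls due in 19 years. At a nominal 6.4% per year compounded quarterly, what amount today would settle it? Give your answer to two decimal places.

Periodic rate i = 0.064/4 = 0.016; n = 19 × 4 = 76 periods.
PV = FV·(1+i)^(−n) = 688,500 × 0.299280 = 206,054.5176

C$206,054.52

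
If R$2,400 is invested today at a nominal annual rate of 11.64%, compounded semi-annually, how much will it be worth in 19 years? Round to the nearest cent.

R$20,596.15

Periodic rate i = 0.1164/2 = 0.0582; n = 19 × 2 = 38 periods.
2,400 × (1+0.0582)^38 = 2,400 × 8.581729 = 20,596.1485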